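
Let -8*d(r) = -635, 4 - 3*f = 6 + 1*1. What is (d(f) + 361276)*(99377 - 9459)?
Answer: 129969410437/4 ≈ 3.2492e+10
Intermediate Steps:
f = -1 (f = 4/3 - (6 + 1*1)/3 = 4/3 - (6 + 1)/3 = 4/3 - ⅓*7 = 4/3 - 7/3 = -1)
d(r) = 635/8 (d(r) = -⅛*(-635) = 635/8)
(d(f) + 361276)*(99377 - 9459) = (635/8 + 361276)*(99377 - 9459) = (2890843/8)*89918 = 129969410437/4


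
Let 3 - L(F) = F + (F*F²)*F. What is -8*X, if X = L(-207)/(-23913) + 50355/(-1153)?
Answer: -5641989467488/9190563 ≈ -6.1389e+5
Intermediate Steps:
L(F) = 3 - F - F⁴ (L(F) = 3 - (F + (F*F²)*F) = 3 - (F + F³*F) = 3 - (F + F⁴) = 3 + (-F - F⁴) = 3 - F - F⁴)
X = 705248683436/9190563 (X = (3 - 1*(-207) - 1*(-207)⁴)/(-23913) + 50355/(-1153) = (3 + 207 - 1*1836036801)*(-1/23913) + 50355*(-1/1153) = (3 + 207 - 1836036801)*(-1/23913) - 50355/1153 = -1836036591*(-1/23913) - 50355/1153 = 612012197/7971 - 50355/1153 = 705248683436/9190563 ≈ 76736.)
-8*X = -8*705248683436/9190563 = -5641989467488/9190563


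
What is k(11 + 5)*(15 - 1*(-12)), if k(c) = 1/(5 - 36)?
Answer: -27/31 ≈ -0.87097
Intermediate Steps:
k(c) = -1/31 (k(c) = 1/(-31) = -1/31)
k(11 + 5)*(15 - 1*(-12)) = -(15 - 1*(-12))/31 = -(15 + 12)/31 = -1/31*27 = -27/31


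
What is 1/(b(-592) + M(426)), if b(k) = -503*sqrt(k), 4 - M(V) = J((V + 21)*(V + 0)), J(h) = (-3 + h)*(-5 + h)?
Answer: I/(-36259014719*I + 2012*sqrt(37)) ≈ -2.7579e-11 + 9.3089e-18*I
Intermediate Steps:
J(h) = (-5 + h)*(-3 + h)
M(V) = -11 - V**2*(21 + V)**2 + 8*V*(21 + V) (M(V) = 4 - (15 + ((V + 21)*(V + 0))**2 - 8*(V + 21)*(V + 0)) = 4 - (15 + ((21 + V)*V)**2 - 8*(21 + V)*V) = 4 - (15 + (V*(21 + V))**2 - 8*V*(21 + V)) = 4 - (15 + V**2*(21 + V)**2 - 8*V*(21 + V)) = 4 + (-15 - V**2*(21 + V)**2 + 8*V*(21 + V)) = -11 - V**2*(21 + V)**2 + 8*V*(21 + V))
1/(b(-592) + M(426)) = 1/(-2012*I*sqrt(37) + (-11 - 1*426**2*(21 + 426)**2 + 8*426*(21 + 426))) = 1/(-2012*I*sqrt(37) + (-11 - 1*181476*447**2 + 8*426*447)) = 1/(-2012*I*sqrt(37) + (-11 - 1*181476*199809 + 1523376)) = 1/(-2012*I*sqrt(37) + (-11 - 36260538084 + 1523376)) = 1/(-2012*I*sqrt(37) - 36259014719) = 1/(-36259014719 - 2012*I*sqrt(37))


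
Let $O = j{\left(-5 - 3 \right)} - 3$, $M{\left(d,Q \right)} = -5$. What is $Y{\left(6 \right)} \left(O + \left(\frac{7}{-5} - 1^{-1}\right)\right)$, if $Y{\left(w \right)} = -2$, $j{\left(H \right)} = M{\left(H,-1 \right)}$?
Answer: $\frac{104}{5} \approx 20.8$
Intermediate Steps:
$j{\left(H \right)} = -5$
$O = -8$ ($O = -5 - 3 = -8$)
$Y{\left(6 \right)} \left(O + \left(\frac{7}{-5} - 1^{-1}\right)\right) = - 2 \left(-8 + \left(\frac{7}{-5} - 1^{-1}\right)\right) = - 2 \left(-8 + \left(7 \left(- \frac{1}{5}\right) - 1\right)\right) = - 2 \left(-8 - \frac{12}{5}\right) = \left(-2\right) \left(- \frac{52}{5}\right) = \frac{104}{5}$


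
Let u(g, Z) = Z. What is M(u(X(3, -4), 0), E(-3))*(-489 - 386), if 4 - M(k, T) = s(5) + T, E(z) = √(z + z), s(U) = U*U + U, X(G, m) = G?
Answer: 22750 + 875*I*√6 ≈ 22750.0 + 2143.3*I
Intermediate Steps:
s(U) = U + U² (s(U) = U² + U = U + U²)
E(z) = √2*√z (E(z) = √(2*z) = √2*√z)
M(k, T) = -26 - T (M(k, T) = 4 - (5*(1 + 5) + T) = 4 - (5*6 + T) = 4 - (30 + T) = 4 + (-30 - T) = -26 - T)
M(u(X(3, -4), 0), E(-3))*(-489 - 386) = (-26 - √2*√(-3))*(-489 - 386) = (-26 - √2*I*√3)*(-875) = (-26 - I*√6)*(-875) = 22750 + 875*I*√6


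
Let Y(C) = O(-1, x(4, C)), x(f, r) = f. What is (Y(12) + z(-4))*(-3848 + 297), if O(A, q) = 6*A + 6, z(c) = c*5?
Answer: 71020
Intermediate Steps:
z(c) = 5*c
O(A, q) = 6 + 6*A
Y(C) = 0 (Y(C) = 6 + 6*(-1) = 6 - 6 = 0)
(Y(12) + z(-4))*(-3848 + 297) = (0 + 5*(-4))*(-3848 + 297) = (0 - 20)*(-3551) = -20*(-3551) = 71020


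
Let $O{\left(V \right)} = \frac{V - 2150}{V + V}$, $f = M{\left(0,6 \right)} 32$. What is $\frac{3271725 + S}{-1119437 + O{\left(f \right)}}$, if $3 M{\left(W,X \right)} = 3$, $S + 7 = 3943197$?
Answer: $- \frac{230877280}{35823043} \approx -6.4449$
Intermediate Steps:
$S = 3943190$ ($S = -7 + 3943197 = 3943190$)
$M{\left(W,X \right)} = 1$ ($M{\left(W,X \right)} = \frac{1}{3} \cdot 3 = 1$)
$f = 32$ ($f = 1 \cdot 32 = 32$)
$O{\left(V \right)} = \frac{-2150 + V}{2 V}$
$\frac{3271725 + S}{-1119437 + O{\left(f \right)}} = \frac{3271725 + 3943190}{-1119437 + \frac{-2150 + 32}{2 \cdot 32}} = \frac{7214915}{-1119437 + \frac{1}{2} \cdot \frac{1}{32} \left(-2118\right)} = \frac{7214915}{-1119437 - \frac{1059}{32}} = \frac{7214915}{- \frac{35823043}{32}} = 7214915 \left(- \frac{32}{35823043}\right) = - \frac{230877280}{35823043}$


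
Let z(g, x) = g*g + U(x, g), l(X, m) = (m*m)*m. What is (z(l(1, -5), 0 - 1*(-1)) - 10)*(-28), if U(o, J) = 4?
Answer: -437332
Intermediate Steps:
l(X, m) = m**3 (l(X, m) = m**2*m = m**3)
z(g, x) = 4 + g**2 (z(g, x) = g*g + 4 = g**2 + 4 = 4 + g**2)
(z(l(1, -5), 0 - 1*(-1)) - 10)*(-28) = ((4 + ((-5)**3)**2) - 10)*(-28) = ((4 + (-125)**2) - 10)*(-28) = ((4 + 15625) - 10)*(-28) = (15629 - 10)*(-28) = 15619*(-28) = -437332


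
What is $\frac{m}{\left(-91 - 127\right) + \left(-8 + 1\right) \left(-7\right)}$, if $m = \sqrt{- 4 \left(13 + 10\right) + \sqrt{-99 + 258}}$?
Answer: $- \frac{i \sqrt{92 - \sqrt{159}}}{169} \approx - 0.052723 i$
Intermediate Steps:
$m = \sqrt{-92 + \sqrt{159}}$ ($m = \sqrt{\left(-4\right) 23 + \sqrt{159}} = \sqrt{-92 + \sqrt{159}} \approx 8.9101 i$)
$\frac{m}{\left(-91 - 127\right) + \left(-8 + 1\right) \left(-7\right)} = \frac{\sqrt{-92 + \sqrt{159}}}{\left(-91 - 127\right) + \left(-8 + 1\right) \left(-7\right)} = \frac{\sqrt{-92 + \sqrt{159}}}{\left(-91 - 127\right) - -49} = \frac{\sqrt{-92 + \sqrt{159}}}{-218 + 49} = \frac{\sqrt{-92 + \sqrt{159}}}{-169} = \sqrt{-92 + \sqrt{159}} \left(- \frac{1}{169}\right) = - \frac{\sqrt{-92 + \sqrt{159}}}{169}$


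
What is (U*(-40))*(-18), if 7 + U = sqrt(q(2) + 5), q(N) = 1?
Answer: -5040 + 720*sqrt(6) ≈ -3276.4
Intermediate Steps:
U = -7 + sqrt(6) (U = -7 + sqrt(1 + 5) = -7 + sqrt(6) ≈ -4.5505)
(U*(-40))*(-18) = ((-7 + sqrt(6))*(-40))*(-18) = (280 - 40*sqrt(6))*(-18) = -5040 + 720*sqrt(6)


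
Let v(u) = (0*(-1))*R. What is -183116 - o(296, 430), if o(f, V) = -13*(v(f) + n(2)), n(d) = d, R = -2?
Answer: -183090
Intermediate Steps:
v(u) = 0 (v(u) = (0*(-1))*(-2) = 0*(-2) = 0)
o(f, V) = -26 (o(f, V) = -13*(0 + 2) = -13*2 = -26)
-183116 - o(296, 430) = -183116 - 1*(-26) = -183116 + 26 = -183090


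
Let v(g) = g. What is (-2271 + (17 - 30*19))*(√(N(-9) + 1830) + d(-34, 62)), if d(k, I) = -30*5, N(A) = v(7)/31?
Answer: 423600 - 2824*√1758847/31 ≈ 3.0279e+5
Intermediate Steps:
N(A) = 7/31
d(k, I) = -150
(-2271 + (17 - 30*19))*(√(N(-9) + 1830) + d(-34, 62)) = (-2271 + (17 - 30*19))*(√(7/31 + 1830) - 150) = (-2271 + (17 - 570))*(√(56737/31) - 150) = (-2271 - 553)*(√1758847/31 - 150) = -2824*(-150 + √1758847/31) = 423600 - 2824*√1758847/31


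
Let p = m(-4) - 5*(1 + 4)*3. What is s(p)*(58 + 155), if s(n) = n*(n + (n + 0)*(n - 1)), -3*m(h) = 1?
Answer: -819565496/9 ≈ -9.1063e+7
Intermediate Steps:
m(h) = -1/3 (m(h) = -1/3*1 = -1/3)
p = -226/3 (p = -1/3 - 5*(1 + 4)*3 = -1/3 - 5*5*3 = -1/3 - 25*3 = -1/3 - 75 = -226/3 ≈ -75.333)
s(n) = n*(n + n*(-1 + n))
s(p)*(58 + 155) = (-226/3)**3*(58 + 155) = -11543176/27*213 = -819565496/9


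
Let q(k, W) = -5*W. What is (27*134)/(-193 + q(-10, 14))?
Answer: -3618/263 ≈ -13.757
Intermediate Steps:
(27*134)/(-193 + q(-10, 14)) = (27*134)/(-193 - 5*14) = 3618/(-193 - 70) = 3618/(-263) = 3618*(-1/263) = -3618/263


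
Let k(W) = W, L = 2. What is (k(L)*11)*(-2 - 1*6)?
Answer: -176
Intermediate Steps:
(k(L)*11)*(-2 - 1*6) = (2*11)*(-2 - 1*6) = 22*(-2 - 6) = 22*(-8) = -176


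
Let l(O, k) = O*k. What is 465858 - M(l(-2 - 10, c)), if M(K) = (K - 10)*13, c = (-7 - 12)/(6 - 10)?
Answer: 466729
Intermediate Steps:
c = 19/4 (c = -19/(-4) = -19*(-1/4) = 19/4 ≈ 4.7500)
M(K) = -130 + 13*K (M(K) = (-10 + K)*13 = -130 + 13*K)
465858 - M(l(-2 - 10, c)) = 465858 - (-130 + 13*((-2 - 10)*(19/4))) = 465858 - (-130 + 13*(-12*19/4)) = 465858 - (-130 + 13*(-57)) = 465858 - (-130 - 741) = 465858 - 1*(-871) = 465858 + 871 = 466729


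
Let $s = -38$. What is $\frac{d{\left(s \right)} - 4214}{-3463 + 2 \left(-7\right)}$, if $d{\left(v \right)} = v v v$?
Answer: $\frac{59086}{3477} \approx 16.993$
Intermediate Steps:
$d{\left(v \right)} = v^{3}$ ($d{\left(v \right)} = v^{2} v = v^{3}$)
$\frac{d{\left(s \right)} - 4214}{-3463 + 2 \left(-7\right)} = \frac{\left(-38\right)^{3} - 4214}{-3463 + 2 \left(-7\right)} = \frac{-54872 - 4214}{-3463 - 14} = - \frac{59086}{-3477} = \left(-59086\right) \left(- \frac{1}{3477}\right) = \frac{59086}{3477}$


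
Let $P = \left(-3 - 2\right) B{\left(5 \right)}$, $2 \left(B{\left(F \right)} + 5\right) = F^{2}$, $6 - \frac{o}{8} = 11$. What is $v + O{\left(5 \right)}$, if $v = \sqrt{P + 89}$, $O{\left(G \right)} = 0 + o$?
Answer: $-40 + \frac{\sqrt{206}}{2} \approx -32.824$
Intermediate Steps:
$o = -40$ ($o = 48 - 88 = -40$)
$B{\left(F \right)} = -5 + \frac{F^{2}}{2}$
$O{\left(G \right)} = -40$ ($O{\left(G \right)} = 0 - 40 = -40$)
$P = - \frac{75}{2}$ ($P = \left(-3 - 2\right) \left(-5 + \frac{5^{2}}{2}\right) = - 5 \left(-5 + \frac{1}{2} \cdot 25\right) = - 5 \left(-5 + \frac{25}{2}\right) = \left(-5\right) \frac{15}{2} = - \frac{75}{2} \approx -37.5$)
$v = \frac{\sqrt{206}}{2}$ ($v = \sqrt{- \frac{75}{2} + 89} = \sqrt{\frac{103}{2}} = \frac{\sqrt{206}}{2} \approx 7.1764$)
$v + O{\left(5 \right)} = \frac{\sqrt{206}}{2} - 40 = -40 + \frac{\sqrt{206}}{2}$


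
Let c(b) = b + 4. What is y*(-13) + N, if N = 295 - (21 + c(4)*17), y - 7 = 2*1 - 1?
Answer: 34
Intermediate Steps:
c(b) = 4 + b
y = 8 (y = 7 + (2*1 - 1) = 7 + (2 - 1) = 7 + 1 = 8)
N = 138 (N = 295 - (21 + (4 + 4)*17) = 295 - (21 + 8*17) = 295 - (21 + 136) = 295 - 1*157 = 295 - 157 = 138)
y*(-13) + N = 8*(-13) + 138 = -104 + 138 = 34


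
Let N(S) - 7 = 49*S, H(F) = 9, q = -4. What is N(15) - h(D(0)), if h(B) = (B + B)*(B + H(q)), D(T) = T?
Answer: 742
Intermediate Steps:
N(S) = 7 + 49*S
h(B) = 2*B*(9 + B) (h(B) = (B + B)*(B + 9) = (2*B)*(9 + B) = 2*B*(9 + B))
N(15) - h(D(0)) = (7 + 49*15) - 2*0*(9 + 0) = (7 + 735) - 2*0*9 = 742 - 1*0 = 742 + 0 = 742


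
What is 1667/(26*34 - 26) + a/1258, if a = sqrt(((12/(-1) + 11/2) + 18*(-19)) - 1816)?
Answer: 1667/858 + 3*I*sqrt(962)/2516 ≈ 1.9429 + 0.036983*I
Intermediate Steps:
a = 3*I*sqrt(962)/2 (a = sqrt(((12*(-1) + 11*(1/2)) - 342) - 1816) = sqrt(((-12 + 11/2) - 342) - 1816) = sqrt((-13/2 - 342) - 1816) = sqrt(-697/2 - 1816) = sqrt(-4329/2) = 3*I*sqrt(962)/2 ≈ 46.524*I)
1667/(26*34 - 26) + a/1258 = 1667/(26*34 - 26) + (3*I*sqrt(962)/2)/1258 = 1667/(884 - 26) + (3*I*sqrt(962)/2)*(1/1258) = 1667/858 + 3*I*sqrt(962)/2516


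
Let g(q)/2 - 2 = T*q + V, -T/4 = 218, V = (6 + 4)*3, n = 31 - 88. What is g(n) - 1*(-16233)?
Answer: 115705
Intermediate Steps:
n = -57
V = 30 (V = 10*3 = 30)
T = -872 (T = -4*218 = -872)
g(q) = 64 - 1744*q (g(q) = 4 + 2*(-872*q + 30) = 4 + 2*(30 - 872*q) = 4 + (60 - 1744*q) = 64 - 1744*q)
g(n) - 1*(-16233) = (64 - 1744*(-57)) - 1*(-16233) = (64 + 99408) + 16233 = 99472 + 16233 = 115705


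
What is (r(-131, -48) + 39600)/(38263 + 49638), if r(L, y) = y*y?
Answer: 41904/87901 ≈ 0.47672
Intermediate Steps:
r(L, y) = y²
(r(-131, -48) + 39600)/(38263 + 49638) = ((-48)² + 39600)/(38263 + 49638) = (2304 + 39600)/87901 = 41904*(1/87901) = 41904/87901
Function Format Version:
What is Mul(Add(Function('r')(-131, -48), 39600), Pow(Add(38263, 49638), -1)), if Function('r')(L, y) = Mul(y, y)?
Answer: Rational(41904, 87901) ≈ 0.47672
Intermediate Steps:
Function('r')(L, y) = Pow(y, 2)
Mul(Add(Function('r')(-131, -48), 39600), Pow(Add(38263, 49638), -1)) = Mul(Add(Pow(-48, 2), 39600), Pow(Add(38263, 49638), -1)) = Mul(Add(2304, 39600), Pow(87901, -1)) = Mul(41904, Rational(1, 87901)) = Rational(41904, 87901)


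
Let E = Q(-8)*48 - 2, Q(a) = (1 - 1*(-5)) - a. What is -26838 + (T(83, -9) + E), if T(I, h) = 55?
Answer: -26113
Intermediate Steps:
Q(a) = 6 - a (Q(a) = (1 + 5) - a = 6 - a)
E = 670 (E = (6 - 1*(-8))*48 - 2 = (6 + 8)*48 - 2 = 14*48 - 2 = 672 - 2 = 670)
-26838 + (T(83, -9) + E) = -26838 + (55 + 670) = -26838 + 725 = -26113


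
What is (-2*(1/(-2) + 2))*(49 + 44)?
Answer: -279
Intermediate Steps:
(-2*(1/(-2) + 2))*(49 + 44) = -2*(-½ + 2)*93 = -2*3/2*93 = -3*93 = -279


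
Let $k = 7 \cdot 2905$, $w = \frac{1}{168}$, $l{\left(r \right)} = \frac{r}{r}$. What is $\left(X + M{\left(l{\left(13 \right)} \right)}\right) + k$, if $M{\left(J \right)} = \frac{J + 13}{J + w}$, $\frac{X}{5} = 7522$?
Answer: $\frac{9795057}{169} \approx 57959.0$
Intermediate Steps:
$X = 37610$ ($X = 5 \cdot 7522 = 37610$)
$l{\left(r \right)} = 1$
$w = \frac{1}{168} \approx 0.0059524$
$M{\left(J \right)} = \frac{13 + J}{\frac{1}{168} + J}$ ($M{\left(J \right)} = \frac{J + 13}{J + \frac{1}{168}} = \frac{13 + J}{\frac{1}{168} + J}$)
$k = 20335$
$\left(X + M{\left(l{\left(13 \right)} \right)}\right) + k = \left(37610 + \frac{168 \left(13 + 1\right)}{1 + 168 \cdot 1}\right) + 20335 = \left(37610 + 168 \frac{1}{1 + 168} \cdot 14\right) + 20335 = \left(37610 + 168 \cdot \frac{1}{169} \cdot 14\right) + 20335 = \left(37610 + \frac{2352}{169}\right) + 20335 = \frac{6358442}{169} + 20335 = \frac{9795057}{169}$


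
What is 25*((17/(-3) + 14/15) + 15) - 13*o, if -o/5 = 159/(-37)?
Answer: -2515/111 ≈ -22.658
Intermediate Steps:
o = 795/37 (o = -795/(-37) = -795*(-1)/37 = -5*(-159/37) = 795/37 ≈ 21.486)
25*((17/(-3) + 14/15) + 15) - 13*o = 25*((17/(-3) + 14/15) + 15) - 13*795/37 = 25*((17*(-⅓) + 14*(1/15)) + 15) - 10335/37 = 25*((-17/3 + 14/15) + 15) - 10335/37 = 25*(-71/15 + 15) - 10335/37 = 25*(154/15) - 10335/37 = 770/3 - 10335/37 = -2515/111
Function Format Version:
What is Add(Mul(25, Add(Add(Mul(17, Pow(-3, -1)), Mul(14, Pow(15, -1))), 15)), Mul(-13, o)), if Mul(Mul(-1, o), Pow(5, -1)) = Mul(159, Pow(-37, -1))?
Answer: Rational(-2515, 111) ≈ -22.658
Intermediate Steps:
o = Rational(795, 37) (o = Mul(-5, Mul(159, Pow(-37, -1))) = Mul(-5, Mul(159, Rational(-1, 37))) = Mul(-5, Rational(-159, 37)) = Rational(795, 37) ≈ 21.486)
Add(Mul(25, Add(Add(Mul(17, Pow(-3, -1)), Mul(14, Pow(15, -1))), 15)), Mul(-13, o)) = Add(Mul(25, Add(Add(Mul(17, Pow(-3, -1)), Mul(14, Pow(15, -1))), 15)), Mul(-13, Rational(795, 37))) = Add(Mul(25, Add(Add(Mul(17, Rational(-1, 3)), Mul(14, Rational(1, 15))), 15)), Rational(-10335, 37)) = Add(Mul(25, Add(Add(Rational(-17, 3), Rational(14, 15)), 15)), Rational(-10335, 37)) = Add(Mul(25, Add(Rational(-71, 15), 15)), Rational(-10335, 37)) = Add(Mul(25, Rational(154, 15)), Rational(-10335, 37)) = Add(Rational(770, 3), Rational(-10335, 37)) = Rational(-2515, 111)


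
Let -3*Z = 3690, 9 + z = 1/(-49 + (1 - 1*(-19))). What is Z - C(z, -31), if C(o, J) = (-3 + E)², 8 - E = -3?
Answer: -1294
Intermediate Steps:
E = 11 (E = 8 - 1*(-3) = 8 + 3 = 11)
z = -262/29 (z = -9 + 1/(-49 + (1 - 1*(-19))) = -9 + 1/(-49 + (1 + 19)) = -9 + 1/(-49 + 20) = -9 + 1/(-29) = -9 - 1/29 = -262/29 ≈ -9.0345)
Z = -1230 (Z = -⅓*3690 = -1230)
C(o, J) = 64 (C(o, J) = (-3 + 11)² = 8² = 64)
Z - C(z, -31) = -1230 - 1*64 = -1230 - 64 = -1294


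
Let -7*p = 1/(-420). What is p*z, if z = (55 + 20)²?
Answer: 375/196 ≈ 1.9133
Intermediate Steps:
z = 5625 (z = 75² = 5625)
p = 1/2940 (p = -⅐/(-420) = -⅐*(-1/420) = 1/2940 ≈ 0.00034014)
p*z = (1/2940)*5625 = 375/196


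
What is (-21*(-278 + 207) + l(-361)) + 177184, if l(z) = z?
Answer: 178314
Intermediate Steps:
(-21*(-278 + 207) + l(-361)) + 177184 = (-21*(-278 + 207) - 361) + 177184 = (-21*(-71) - 361) + 177184 = (1491 - 361) + 177184 = 1130 + 177184 = 178314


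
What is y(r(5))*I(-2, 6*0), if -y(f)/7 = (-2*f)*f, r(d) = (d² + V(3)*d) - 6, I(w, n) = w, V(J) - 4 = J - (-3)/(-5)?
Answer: -72828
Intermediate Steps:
V(J) = 17/5 + J (V(J) = 4 + (J - (-3)/(-5)) = 4 + (J - (-3)*(-1)/5) = 4 + (J - 1*⅗) = 4 + (J - ⅗) = 4 + (-⅗ + J) = 17/5 + J)
r(d) = -6 + d² + 32*d/5 (r(d) = (d² + (17/5 + 3)*d) - 6 = (d² + 32*d/5) - 6 = -6 + d² + 32*d/5)
y(f) = 14*f² (y(f) = -7*(-2*f)*f = -(-14)*f² = 14*f²)
y(r(5))*I(-2, 6*0) = (14*(-6 + 5² + (32/5)*5)²)*(-2) = (14*(-6 + 25 + 32)²)*(-2) = (14*51²)*(-2) = (14*2601)*(-2) = 36414*(-2) = -72828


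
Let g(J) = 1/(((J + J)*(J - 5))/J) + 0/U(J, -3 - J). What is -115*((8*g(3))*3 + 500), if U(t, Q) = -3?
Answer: -56810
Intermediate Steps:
g(J) = 1/(-10 + 2*J) (g(J) = 1/(((J + J)*(J - 5))/J) + 0/(-3) = 1/(((2*J)*(-5 + J))/J) + 0*(-⅓) = 1/((2*J*(-5 + J))/J) + 0 = 1/(-10 + 2*J) + 0 = 1/(-10 + 2*J))
-115*((8*g(3))*3 + 500) = -115*((8*(1/(2*(-5 + 3))))*3 + 500) = -115*((8*((½)/(-2)))*3 + 500) = -115*((8*((½)*(-½)))*3 + 500) = -115*((8*(-¼))*3 + 500) = -115*(-2*3 + 500) = -115*(-6 + 500) = -115*494 = -56810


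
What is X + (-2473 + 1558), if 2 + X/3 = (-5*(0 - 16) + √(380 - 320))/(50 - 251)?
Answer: -61787/67 - 2*√15/67 ≈ -922.31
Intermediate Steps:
X = -482/67 - 2*√15/67 (X = -6 + 3*((-5*(0 - 16) + √(380 - 320))/(50 - 251)) = -6 + 3*((-5*(-16) + √60)/(-201)) = -6 + 3*((80 + 2*√15)*(-1/201)) = -6 + 3*(-80/201 - 2*√15/201) = -6 + (-80/67 - 2*√15/67) = -482/67 - 2*√15/67 ≈ -7.3096)
X + (-2473 + 1558) = (-482/67 - 2*√15/67) + (-2473 + 1558) = (-482/67 - 2*√15/67) - 915 = -61787/67 - 2*√15/67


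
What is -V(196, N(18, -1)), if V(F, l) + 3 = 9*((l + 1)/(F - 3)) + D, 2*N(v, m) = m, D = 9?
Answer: -2325/386 ≈ -6.0233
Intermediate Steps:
N(v, m) = m/2
V(F, l) = 6 + 9*(1 + l)/(-3 + F) (V(F, l) = -3 + (9*((l + 1)/(F - 3)) + 9) = -3 + (9*((1 + l)/(-3 + F)) + 9) = -3 + (9*(1 + l)/(-3 + F) + 9) = -3 + (9 + 9*(1 + l)/(-3 + F)) = 6 + 9*(1 + l)/(-3 + F))
-V(196, N(18, -1)) = -3*(-3 + 2*196 + 3*((1/2)*(-1)))/(-3 + 196) = -3*(-3 + 392 + 3*(-1/2))/193 = -3*(-3 + 392 - 3/2)/193 = -3*775/(193*2) = -1*2325/386 = -2325/386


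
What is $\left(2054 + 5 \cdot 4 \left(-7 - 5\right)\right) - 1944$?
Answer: $-130$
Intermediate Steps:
$\left(2054 + 5 \cdot 4 \left(-7 - 5\right)\right) - 1944 = \left(2054 + 20 \left(-12\right)\right) - 1944 = \left(2054 - 240\right) - 1944 = 1814 - 1944 = -130$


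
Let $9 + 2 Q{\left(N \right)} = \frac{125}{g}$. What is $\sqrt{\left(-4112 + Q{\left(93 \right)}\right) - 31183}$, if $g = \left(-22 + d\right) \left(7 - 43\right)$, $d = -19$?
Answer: $\frac{i \sqrt{8544727918}}{492} \approx 187.88 i$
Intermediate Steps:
$g = 1476$ ($g = \left(-22 - 19\right) \left(7 - 43\right) = \left(-41\right) \left(-36\right) = 1476$)
$Q{\left(N \right)} = - \frac{13159}{2952}$ ($Q{\left(N \right)} = - \frac{9}{2} + \frac{125 \cdot \frac{1}{1476}}{2} = - \frac{9}{2} + \frac{1}{2} \cdot \frac{125}{1476} = - \frac{9}{2} + \frac{125}{2952} = - \frac{13159}{2952}$)
$\sqrt{\left(-4112 + Q{\left(93 \right)}\right) - 31183} = \sqrt{\left(-4112 - \frac{13159}{2952}\right) - 31183} = \sqrt{- \frac{12151783}{2952} - 31183} = \sqrt{- \frac{104203999}{2952}} = \frac{i \sqrt{8544727918}}{492}$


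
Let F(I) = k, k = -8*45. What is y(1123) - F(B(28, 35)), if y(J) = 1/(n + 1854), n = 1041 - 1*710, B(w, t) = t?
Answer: 786601/2185 ≈ 360.00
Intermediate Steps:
n = 331 (n = 1041 - 710 = 331)
k = -360
F(I) = -360
y(J) = 1/2185 (y(J) = 1/(331 + 1854) = 1/2185)
y(1123) - F(B(28, 35)) = 1/2185 - 1*(-360) = 1/2185 + 360 = 786601/2185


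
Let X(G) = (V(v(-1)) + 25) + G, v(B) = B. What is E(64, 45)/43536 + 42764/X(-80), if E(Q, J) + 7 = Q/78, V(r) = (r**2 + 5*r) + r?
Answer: -6050765093/8489520 ≈ -712.73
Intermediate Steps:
V(r) = r**2 + 6*r
E(Q, J) = -7 + Q/78
X(G) = 20 + G (X(G) = (-(6 - 1) + 25) + G = (-1*5 + 25) + G = (-5 + 25) + G = 20 + G)
E(64, 45)/43536 + 42764/X(-80) = (-7 + (1/78)*64)/43536 + 42764/(20 - 80) = (-7 + 32/39)*(1/43536) + 42764/(-60) = -241/39*1/43536 + 42764*(-1/60) = -241/1697904 - 10691/15 = -6050765093/8489520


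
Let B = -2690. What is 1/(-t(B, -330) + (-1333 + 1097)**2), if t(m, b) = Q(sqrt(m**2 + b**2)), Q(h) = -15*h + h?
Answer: 3481/103901526 - 175*sqrt(2938)/415606104 ≈ 1.0679e-5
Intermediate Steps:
Q(h) = -14*h
t(m, b) = -14*sqrt(b**2 + m**2) (t(m, b) = -14*sqrt(m**2 + b**2) = -14*sqrt(b**2 + m**2))
1/(-t(B, -330) + (-1333 + 1097)**2) = 1/(-(-14)*sqrt((-330)**2 + (-2690)**2) + (-1333 + 1097)**2) = 1/(-(-14)*sqrt(108900 + 7236100) + (-236)**2) = 1/(-(-14)*sqrt(7345000) + 55696) = 1/(-(-14)*50*sqrt(2938) + 55696) = 1/(-(-700)*sqrt(2938) + 55696) = 1/(700*sqrt(2938) + 55696) = 1/(55696 + 700*sqrt(2938))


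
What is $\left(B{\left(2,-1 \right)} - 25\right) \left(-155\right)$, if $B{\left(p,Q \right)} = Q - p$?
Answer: $4340$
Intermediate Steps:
$\left(B{\left(2,-1 \right)} - 25\right) \left(-155\right) = \left(\left(-1 - 2\right) - 25\right) \left(-155\right) = \left(-3 - 25\right) \left(-155\right) = \left(-28\right) \left(-155\right) = 4340$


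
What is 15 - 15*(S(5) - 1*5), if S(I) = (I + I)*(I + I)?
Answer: -1410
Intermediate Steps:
S(I) = 4*I² (S(I) = (2*I)*(2*I) = 4*I²)
15 - 15*(S(5) - 1*5) = 15 - 15*(4*5² - 1*5) = 15 - 15*(4*25 - 5) = 15 - 15*(100 - 5) = 15 - 15*95 = 15 - 1425 = -1410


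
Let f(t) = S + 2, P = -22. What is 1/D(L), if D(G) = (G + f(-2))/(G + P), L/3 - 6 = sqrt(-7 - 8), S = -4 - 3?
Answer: 83/304 + 51*I*sqrt(15)/304 ≈ 0.27303 + 0.64974*I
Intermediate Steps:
S = -7
L = 18 + 3*I*sqrt(15) (L = 18 + 3*sqrt(-7 - 8) = 18 + 3*sqrt(-15) = 18 + 3*(I*sqrt(15)) = 18 + 3*I*sqrt(15) ≈ 18.0 + 11.619*I)
f(t) = -5 (f(t) = -7 + 2 = -5)
D(G) = (-5 + G)/(-22 + G) (D(G) = (G - 5)/(G - 22) = (-5 + G)/(-22 + G))
1/D(L) = 1/((-5 + (18 + 3*I*sqrt(15)))/(-22 + (18 + 3*I*sqrt(15)))) = 1/((13 + 3*I*sqrt(15))/(-4 + 3*I*sqrt(15))) = (-4 + 3*I*sqrt(15))/(13 + 3*I*sqrt(15))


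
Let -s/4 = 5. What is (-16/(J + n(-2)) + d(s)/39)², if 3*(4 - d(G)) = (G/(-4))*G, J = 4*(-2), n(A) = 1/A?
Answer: 31899904/3956121 ≈ 8.0634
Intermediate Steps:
s = -20 (s = -4*5 = -20)
J = -8
d(G) = 4 + G²/12 (d(G) = 4 - G/(-4)*G/3 = 4 - G*(-¼)*G/3 = 4 - (-G/4)*G/3 = 4 - (-1)*G²/12 = 4 + G²/12)
(-16/(J + n(-2)) + d(s)/39)² = (-16/(-8 + 1/(-2)) + (4 + (1/12)*(-20)²)/39)² = (-16/(-8 - ½) + (4 + (1/12)*400)*(1/39))² = (-16/(-17/2) + (4 + 100/3)*(1/39))² = (-16*(-2/17) + (112/3)*(1/39))² = (32/17 + 112/117)² = (5648/1989)² = 31899904/3956121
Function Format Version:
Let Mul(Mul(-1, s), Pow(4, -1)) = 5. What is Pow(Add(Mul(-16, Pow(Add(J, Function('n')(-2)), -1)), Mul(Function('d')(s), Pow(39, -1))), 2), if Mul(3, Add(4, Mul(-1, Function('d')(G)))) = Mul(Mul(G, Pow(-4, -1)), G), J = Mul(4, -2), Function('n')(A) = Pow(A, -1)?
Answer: Rational(31899904, 3956121) ≈ 8.0634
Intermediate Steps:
s = -20 (s = Mul(-4, 5) = -20)
J = -8
Function('d')(G) = Add(4, Mul(Rational(1, 12), Pow(G, 2))) (Function('d')(G) = Add(4, Mul(Rational(-1, 3), Mul(Mul(G, Pow(-4, -1)), G))) = Add(4, Mul(Rational(-1, 3), Mul(Mul(G, Rational(-1, 4)), G))) = Add(4, Mul(Rational(-1, 3), Mul(Mul(Rational(-1, 4), G), G))) = Add(4, Mul(Rational(-1, 3), Mul(Rational(-1, 4), Pow(G, 2)))) = Add(4, Mul(Rational(1, 12), Pow(G, 2))))
Pow(Add(Mul(-16, Pow(Add(J, Function('n')(-2)), -1)), Mul(Function('d')(s), Pow(39, -1))), 2) = Pow(Add(Mul(-16, Pow(Add(-8, Pow(-2, -1)), -1)), Mul(Add(4, Mul(Rational(1, 12), Pow(-20, 2))), Pow(39, -1))), 2) = Pow(Add(Mul(-16, Pow(Add(-8, Rational(-1, 2)), -1)), Mul(Add(4, Mul(Rational(1, 12), 400)), Rational(1, 39))), 2) = Pow(Add(Mul(-16, Pow(Rational(-17, 2), -1)), Mul(Add(4, Rational(100, 3)), Rational(1, 39))), 2) = Pow(Add(Mul(-16, Rational(-2, 17)), Mul(Rational(112, 3), Rational(1, 39))), 2) = Pow(Add(Rational(32, 17), Rational(112, 117)), 2) = Pow(Rational(5648, 1989), 2) = Rational(31899904, 3956121)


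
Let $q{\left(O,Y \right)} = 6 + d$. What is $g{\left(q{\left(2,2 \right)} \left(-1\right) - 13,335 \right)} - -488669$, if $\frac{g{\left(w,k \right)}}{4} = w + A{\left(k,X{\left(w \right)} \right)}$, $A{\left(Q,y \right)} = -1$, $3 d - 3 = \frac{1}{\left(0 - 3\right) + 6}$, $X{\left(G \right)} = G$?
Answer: $\frac{4397261}{9} \approx 4.8858 \cdot 10^{5}$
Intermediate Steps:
$d = \frac{10}{9}$ ($d = 1 + \frac{1}{3 \left(\left(0 - 3\right) + 6\right)} = 1 + \frac{1}{3 \left(-3 + 6\right)} = 1 + \frac{1}{3 \cdot 3} = 1 + \frac{1}{3} \cdot \frac{1}{3} = 1 + \frac{1}{9} = \frac{10}{9} \approx 1.1111$)
$q{\left(O,Y \right)} = \frac{64}{9}$ ($q{\left(O,Y \right)} = 6 + \frac{10}{9} = \frac{64}{9}$)
$g{\left(w,k \right)} = -4 + 4 w$ ($g{\left(w,k \right)} = 4 \left(w - 1\right) = 4 \left(-1 + w\right) = -4 + 4 w$)
$g{\left(q{\left(2,2 \right)} \left(-1\right) - 13,335 \right)} - -488669 = \left(-4 + 4 \left(\frac{64}{9} \left(-1\right) - 13\right)\right) - -488669 = \left(-4 + 4 \left(- \frac{64}{9} - 13\right)\right) + 488669 = \left(-4 + 4 \left(- \frac{181}{9}\right)\right) + 488669 = \left(-4 - \frac{724}{9}\right) + 488669 = - \frac{760}{9} + 488669 = \frac{4397261}{9}$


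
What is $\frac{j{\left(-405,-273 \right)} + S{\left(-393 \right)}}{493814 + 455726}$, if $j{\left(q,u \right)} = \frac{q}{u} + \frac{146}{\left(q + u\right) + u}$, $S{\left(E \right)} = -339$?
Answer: $- \frac{1461115}{4108707057} \approx -0.00035561$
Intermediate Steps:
$j{\left(q,u \right)} = \frac{146}{q + 2 u} + \frac{q}{u}$ ($j{\left(q,u \right)} = \frac{q}{u} + \frac{146}{q + 2 u} = \frac{146}{q + 2 u} + \frac{q}{u}$)
$\frac{j{\left(-405,-273 \right)} + S{\left(-393 \right)}}{493814 + 455726} = \frac{\frac{\left(-405\right)^{2} + 146 \left(-273\right) + 2 \left(-405\right) \left(-273\right)}{\left(-273\right) \left(-405 + 2 \left(-273\right)\right)} - 339}{493814 + 455726} = \frac{- \frac{164025 - 39858 + 221130}{273 \left(-405 - 546\right)} - 339}{949540} = \left(\left(- \frac{1}{273}\right) \frac{1}{-951} \cdot 345297 - 339\right) \frac{1}{949540} = \left(\left(- \frac{1}{273}\right) \left(- \frac{1}{951}\right) 345297 - 339\right) \frac{1}{949540} = \left(\frac{115099}{86541} - 339\right) \frac{1}{949540} = \left(- \frac{29222300}{86541}\right) \frac{1}{949540} = - \frac{1461115}{4108707057}$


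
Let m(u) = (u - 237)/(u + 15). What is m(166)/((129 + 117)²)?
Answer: -71/10953396 ≈ -6.4820e-6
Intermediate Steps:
m(u) = (-237 + u)/(15 + u)
m(166)/((129 + 117)²) = ((-237 + 166)/(15 + 166))/((129 + 117)²) = (-71/181)/(246²) = ((1/181)*(-71))/60516 = -71/181*1/60516 = -71/10953396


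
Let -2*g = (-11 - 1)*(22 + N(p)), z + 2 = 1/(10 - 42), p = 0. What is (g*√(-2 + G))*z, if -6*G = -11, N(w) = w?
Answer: -715*I*√6/16 ≈ -109.46*I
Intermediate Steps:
G = 11/6 (G = -⅙*(-11) = 11/6 ≈ 1.8333)
z = -65/32 (z = -2 + 1/(10 - 42) = -2 + 1/(-32) = -2 - 1/32 = -65/32 ≈ -2.0313)
g = 132 (g = -(-11 - 1)*(22 + 0)/2 = -(-6)*22 = -½*(-264) = 132)
(g*√(-2 + G))*z = (132*√(-2 + 11/6))*(-65/32) = (132*√(-⅙))*(-65/32) = (132*(I*√6/6))*(-65/32) = (22*I*√6)*(-65/32) = -715*I*√6/16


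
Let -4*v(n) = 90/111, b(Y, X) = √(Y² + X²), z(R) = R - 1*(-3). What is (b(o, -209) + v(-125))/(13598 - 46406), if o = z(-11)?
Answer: 5/809264 - √43745/32808 ≈ -0.0063689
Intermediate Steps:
z(R) = 3 + R (z(R) = R + 3 = 3 + R)
o = -8 (o = 3 - 11 = -8)
b(Y, X) = √(X² + Y²)
v(n) = -15/74 (v(n) = -45/(2*111) = -¼*30/37 = -15/74)
(b(o, -209) + v(-125))/(13598 - 46406) = (√((-209)² + (-8)²) - 15/74)/(13598 - 46406) = (√(43681 + 64) - 15/74)/(-32808) = (√43745 - 15/74)*(-1/32808) = (-15/74 + √43745)*(-1/32808) = 5/809264 - √43745/32808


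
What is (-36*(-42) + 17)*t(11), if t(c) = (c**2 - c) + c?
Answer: 185009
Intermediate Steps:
t(c) = c**2
(-36*(-42) + 17)*t(11) = (-36*(-42) + 17)*11**2 = (1512 + 17)*121 = 1529*121 = 185009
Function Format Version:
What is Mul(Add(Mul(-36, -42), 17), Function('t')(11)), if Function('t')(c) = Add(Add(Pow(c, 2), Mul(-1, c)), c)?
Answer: 185009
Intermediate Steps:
Function('t')(c) = Pow(c, 2)
Mul(Add(Mul(-36, -42), 17), Function('t')(11)) = Mul(Add(Mul(-36, -42), 17), Pow(11, 2)) = Mul(Add(1512, 17), 121) = Mul(1529, 121) = 185009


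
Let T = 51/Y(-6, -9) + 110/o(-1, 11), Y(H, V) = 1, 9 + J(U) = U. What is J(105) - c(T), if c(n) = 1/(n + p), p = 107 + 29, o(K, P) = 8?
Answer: 77084/803 ≈ 95.995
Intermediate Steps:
J(U) = -9 + U
p = 136
T = 259/4 (T = 51/1 + 110/8 = 51*1 + 110*(⅛) = 51 + 55/4 = 259/4 ≈ 64.750)
c(n) = 1/(136 + n) (c(n) = 1/(n + 136) = 1/(136 + n))
J(105) - c(T) = (-9 + 105) - 1/(136 + 259/4) = 96 - 1/803/4 = 96 - 1*4/803 = 96 - 4/803 = 77084/803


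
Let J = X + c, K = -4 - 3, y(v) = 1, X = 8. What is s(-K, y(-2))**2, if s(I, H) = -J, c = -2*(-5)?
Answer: 324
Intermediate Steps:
c = 10
K = -7
J = 18 (J = 8 + 10 = 18)
s(I, H) = -18 (s(I, H) = -1*18 = -18)
s(-K, y(-2))**2 = (-18)**2 = 324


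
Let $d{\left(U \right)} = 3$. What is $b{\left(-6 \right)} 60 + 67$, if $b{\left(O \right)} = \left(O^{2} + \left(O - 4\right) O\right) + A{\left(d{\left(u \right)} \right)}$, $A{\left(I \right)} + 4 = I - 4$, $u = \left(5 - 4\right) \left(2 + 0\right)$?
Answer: $5527$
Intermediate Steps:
$u = 2$ ($u = 1 \cdot 2 = 2$)
$A{\left(I \right)} = -8 + I$ ($A{\left(I \right)} = -4 + \left(I - 4\right) = -4 + \left(-4 + I\right) = -8 + I$)
$b{\left(O \right)} = -5 + O^{2} + O \left(-4 + O\right)$ ($b{\left(O \right)} = \left(O^{2} + \left(O - 4\right) O\right) + \left(-8 + 3\right) = \left(O^{2} + \left(-4 + O\right) O\right) - 5 = \left(O^{2} + O \left(-4 + O\right)\right) - 5 = -5 + O^{2} + O \left(-4 + O\right)$)
$b{\left(-6 \right)} 60 + 67 = \left(-5 - -24 + 2 \left(-6\right)^{2}\right) 60 + 67 = \left(-5 + 24 + 2 \cdot 36\right) 60 + 67 = \left(-5 + 24 + 72\right) 60 + 67 = 91 \cdot 60 + 67 = 5460 + 67 = 5527$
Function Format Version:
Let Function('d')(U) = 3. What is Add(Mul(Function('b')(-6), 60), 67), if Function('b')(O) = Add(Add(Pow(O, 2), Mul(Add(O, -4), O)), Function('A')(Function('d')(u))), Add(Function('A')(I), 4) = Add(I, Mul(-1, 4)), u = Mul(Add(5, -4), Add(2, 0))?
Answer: 5527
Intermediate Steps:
u = 2 (u = Mul(1, 2) = 2)
Function('A')(I) = Add(-8, I) (Function('A')(I) = Add(-4, Add(I, Mul(-1, 4))) = Add(-4, Add(I, -4)) = Add(-4, Add(-4, I)) = Add(-8, I))
Function('b')(O) = Add(-5, Pow(O, 2), Mul(O, Add(-4, O))) (Function('b')(O) = Add(Add(Pow(O, 2), Mul(Add(O, -4), O)), Add(-8, 3)) = Add(Add(Pow(O, 2), Mul(Add(-4, O), O)), -5) = Add(Add(Pow(O, 2), Mul(O, Add(-4, O))), -5) = Add(-5, Pow(O, 2), Mul(O, Add(-4, O))))
Add(Mul(Function('b')(-6), 60), 67) = Add(Mul(Add(-5, Mul(-4, -6), Mul(2, Pow(-6, 2))), 60), 67) = Add(Mul(Add(-5, 24, Mul(2, 36)), 60), 67) = Add(Mul(Add(-5, 24, 72), 60), 67) = Add(Mul(91, 60), 67) = Add(5460, 67) = 5527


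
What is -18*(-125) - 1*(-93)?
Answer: 2343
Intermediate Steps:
-18*(-125) - 1*(-93) = 2250 + 93 = 2343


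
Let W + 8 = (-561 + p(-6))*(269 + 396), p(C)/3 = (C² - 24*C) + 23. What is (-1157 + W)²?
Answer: 945870025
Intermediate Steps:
p(C) = 69 - 72*C + 3*C² (p(C) = 3*((C² - 24*C) + 23) = 3*(23 + C² - 24*C) = 69 - 72*C + 3*C²)
W = 31912 (W = -8 + (-561 + (69 - 72*(-6) + 3*(-6)²))*(269 + 396) = -8 + (-561 + (69 + 432 + 3*36))*665 = -8 + (-561 + (69 + 432 + 108))*665 = -8 + (-561 + 609)*665 = -8 + 48*665 = -8 + 31920 = 31912)
(-1157 + W)² = (-1157 + 31912)² = 30755² = 945870025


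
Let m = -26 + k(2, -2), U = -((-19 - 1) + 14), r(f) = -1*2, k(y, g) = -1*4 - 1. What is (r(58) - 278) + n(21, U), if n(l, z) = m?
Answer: -311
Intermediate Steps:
k(y, g) = -5 (k(y, g) = -4 - 1 = -5)
r(f) = -2
U = 6 (U = -(-20 + 14) = -1*(-6) = 6)
m = -31 (m = -26 - 5 = -31)
n(l, z) = -31
(r(58) - 278) + n(21, U) = (-2 - 278) - 31 = -280 - 31 = -311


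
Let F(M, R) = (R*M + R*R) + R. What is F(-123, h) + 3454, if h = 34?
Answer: 462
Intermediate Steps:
F(M, R) = R + R² + M*R (F(M, R) = (M*R + R²) + R = (R² + M*R) + R = R + R² + M*R)
F(-123, h) + 3454 = 34*(1 - 123 + 34) + 3454 = 34*(-88) + 3454 = -2992 + 3454 = 462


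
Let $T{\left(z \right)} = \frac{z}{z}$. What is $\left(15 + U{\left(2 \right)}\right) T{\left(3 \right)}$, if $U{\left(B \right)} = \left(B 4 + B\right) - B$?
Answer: $23$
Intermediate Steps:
$U{\left(B \right)} = 4 B$ ($U{\left(B \right)} = \left(4 B + B\right) - B = 5 B - B = 4 B$)
$T{\left(z \right)} = 1$
$\left(15 + U{\left(2 \right)}\right) T{\left(3 \right)} = \left(15 + 4 \cdot 2\right) 1 = \left(15 + 8\right) 1 = 23 \cdot 1 = 23$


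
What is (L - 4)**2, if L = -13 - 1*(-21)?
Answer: 16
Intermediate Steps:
L = 8 (L = -13 + 21 = 8)
(L - 4)**2 = (8 - 4)**2 = 4**2 = 16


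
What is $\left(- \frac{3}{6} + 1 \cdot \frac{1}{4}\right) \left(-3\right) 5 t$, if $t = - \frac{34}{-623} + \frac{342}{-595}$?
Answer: $- \frac{20661}{10591} \approx -1.9508$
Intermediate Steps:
$t = - \frac{27548}{52955}$ ($t = \left(-34\right) \left(- \frac{1}{623}\right) + 342 \left(- \frac{1}{595}\right) = \frac{34}{623} - \frac{342}{595} = - \frac{27548}{52955} \approx -0.52022$)
$\left(- \frac{3}{6} + 1 \cdot \frac{1}{4}\right) \left(-3\right) 5 t = \left(- \frac{3}{6} + 1 \cdot \frac{1}{4}\right) \left(-3\right) 5 \left(- \frac{27548}{52955}\right) = \left(\left(-3\right) \frac{1}{6} + 1 \cdot \frac{1}{4}\right) \left(-3\right) 5 \left(- \frac{27548}{52955}\right) = \left(- \frac{1}{2} + \frac{1}{4}\right) \left(-3\right) 5 \left(- \frac{27548}{52955}\right) = \left(- \frac{1}{4}\right) \left(-3\right) 5 \left(- \frac{27548}{52955}\right) = \frac{3}{4} \cdot 5 \left(- \frac{27548}{52955}\right) = \frac{15}{4} \left(- \frac{27548}{52955}\right) = - \frac{20661}{10591}$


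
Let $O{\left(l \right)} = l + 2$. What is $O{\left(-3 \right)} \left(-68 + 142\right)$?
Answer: $-74$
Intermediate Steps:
$O{\left(l \right)} = 2 + l$
$O{\left(-3 \right)} \left(-68 + 142\right) = \left(2 - 3\right) \left(-68 + 142\right) = \left(-1\right) 74 = -74$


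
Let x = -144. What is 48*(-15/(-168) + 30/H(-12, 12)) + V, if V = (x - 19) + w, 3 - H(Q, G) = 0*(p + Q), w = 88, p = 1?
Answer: 2865/7 ≈ 409.29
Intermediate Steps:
H(Q, G) = 3 (H(Q, G) = 3 - 0*(1 + Q) = 3 - 1*0 = 3 + 0 = 3)
V = -75 (V = (-144 - 19) + 88 = -163 + 88 = -75)
48*(-15/(-168) + 30/H(-12, 12)) + V = 48*(-15/(-168) + 30/3) - 75 = 48*(-15*(-1/168) + 30*(⅓)) - 75 = 48*(5/56 + 10) - 75 = 48*(565/56) - 75 = 3390/7 - 75 = 2865/7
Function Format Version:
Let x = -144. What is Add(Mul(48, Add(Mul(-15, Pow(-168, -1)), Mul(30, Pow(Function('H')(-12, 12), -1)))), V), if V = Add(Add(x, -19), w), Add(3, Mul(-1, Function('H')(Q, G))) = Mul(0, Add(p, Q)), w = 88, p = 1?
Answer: Rational(2865, 7) ≈ 409.29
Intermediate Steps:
Function('H')(Q, G) = 3 (Function('H')(Q, G) = Add(3, Mul(-1, Mul(0, Add(1, Q)))) = Add(3, Mul(-1, 0)) = Add(3, 0) = 3)
V = -75 (V = Add(Add(-144, -19), 88) = Add(-163, 88) = -75)
Add(Mul(48, Add(Mul(-15, Pow(-168, -1)), Mul(30, Pow(Function('H')(-12, 12), -1)))), V) = Add(Mul(48, Add(Mul(-15, Pow(-168, -1)), Mul(30, Pow(3, -1)))), -75) = Add(Mul(48, Add(Mul(-15, Rational(-1, 168)), Mul(30, Rational(1, 3)))), -75) = Add(Mul(48, Add(Rational(5, 56), 10)), -75) = Add(Mul(48, Rational(565, 56)), -75) = Add(Rational(3390, 7), -75) = Rational(2865, 7)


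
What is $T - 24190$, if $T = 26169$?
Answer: $1979$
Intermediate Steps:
$T - 24190 = 26169 - 24190 = 1979$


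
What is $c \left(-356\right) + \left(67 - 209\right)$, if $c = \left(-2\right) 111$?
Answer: $78890$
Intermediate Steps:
$c = -222$
$c \left(-356\right) + \left(67 - 209\right) = \left(-222\right) \left(-356\right) + \left(67 - 209\right) = 79032 + \left(67 - 209\right) = 79032 - 142 = 78890$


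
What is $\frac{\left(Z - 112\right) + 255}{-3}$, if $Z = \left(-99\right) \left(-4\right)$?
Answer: $- \frac{539}{3} \approx -179.67$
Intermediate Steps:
$Z = 396$
$\frac{\left(Z - 112\right) + 255}{-3} = \frac{\left(396 - 112\right) + 255}{-3} = \left(284 + 255\right) \left(- \frac{1}{3}\right) = 539 \left(- \frac{1}{3}\right) = - \frac{539}{3}$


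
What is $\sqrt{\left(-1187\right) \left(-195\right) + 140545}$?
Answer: $\sqrt{372010} \approx 609.93$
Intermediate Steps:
$\sqrt{\left(-1187\right) \left(-195\right) + 140545} = \sqrt{231465 + 140545} = \sqrt{372010}$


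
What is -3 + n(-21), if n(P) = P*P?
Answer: 438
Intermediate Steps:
n(P) = P**2
-3 + n(-21) = -3 + (-21)**2 = -3 + 441 = 438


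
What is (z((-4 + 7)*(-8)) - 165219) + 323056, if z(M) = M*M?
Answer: 158413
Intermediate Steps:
z(M) = M²
(z((-4 + 7)*(-8)) - 165219) + 323056 = (((-4 + 7)*(-8))² - 165219) + 323056 = ((3*(-8))² - 165219) + 323056 = ((-24)² - 165219) + 323056 = (576 - 165219) + 323056 = -164643 + 323056 = 158413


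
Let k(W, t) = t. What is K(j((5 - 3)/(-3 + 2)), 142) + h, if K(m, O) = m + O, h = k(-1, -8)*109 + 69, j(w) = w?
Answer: -663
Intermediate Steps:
h = -803 (h = -8*109 + 69 = -872 + 69 = -803)
K(m, O) = O + m
K(j((5 - 3)/(-3 + 2)), 142) + h = (142 + (5 - 3)/(-3 + 2)) - 803 = (142 + 2/(-1)) - 803 = (142 + 2*(-1)) - 803 = (142 - 2) - 803 = 140 - 803 = -663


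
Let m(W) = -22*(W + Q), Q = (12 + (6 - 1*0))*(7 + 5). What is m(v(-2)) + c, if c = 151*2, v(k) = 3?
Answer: -4516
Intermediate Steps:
Q = 216 (Q = (12 + (6 + 0))*12 = (12 + 6)*12 = 18*12 = 216)
c = 302
m(W) = -4752 - 22*W (m(W) = -22*(W + 216) = -22*(216 + W) = -4752 - 22*W)
m(v(-2)) + c = (-4752 - 22*3) + 302 = (-4752 - 66) + 302 = -4818 + 302 = -4516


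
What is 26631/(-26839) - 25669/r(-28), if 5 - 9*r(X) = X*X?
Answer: 325243530/1100399 ≈ 295.57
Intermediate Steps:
r(X) = 5/9 - X**2/9 (r(X) = 5/9 - X*X/9 = 5/9 - X**2/9)
26631/(-26839) - 25669/r(-28) = 26631/(-26839) - 25669/(5/9 - 1/9*(-28)**2) = 26631*(-1/26839) - 25669/(5/9 - 1/9*784) = -26631/26839 - 25669/(5/9 - 784/9) = -26631/26839 - 25669/(-779/9) = -26631/26839 - 25669*(-9/779) = -26631/26839 + 12159/41 = 325243530/1100399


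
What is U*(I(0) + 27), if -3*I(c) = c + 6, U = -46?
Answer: -1150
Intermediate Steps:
I(c) = -2 - c/3 (I(c) = -(c + 6)/3 = -(6 + c)/3 = -2 - c/3)
U*(I(0) + 27) = -46*((-2 - ⅓*0) + 27) = -46*((-2 + 0) + 27) = -46*(-2 + 27) = -46*25 = -1150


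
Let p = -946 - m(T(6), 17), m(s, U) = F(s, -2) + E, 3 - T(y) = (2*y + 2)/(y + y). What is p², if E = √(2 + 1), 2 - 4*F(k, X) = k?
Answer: 515518753/576 + 22705*√3/12 ≈ 8.9828e+5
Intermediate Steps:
T(y) = 3 - (2 + 2*y)/(2*y) (T(y) = 3 - (2*y + 2)/(y + y) = 3 - (2 + 2*y)/(2*y))
F(k, X) = ½ - k/4
E = √3 ≈ 1.7320
m(s, U) = ½ + √3 - s/4 (m(s, U) = (½ - s/4) + √3 = ½ + √3 - s/4)
p = -22705/24 - √3 (p = -946 - (½ + √3 - (2 - 1/6)/4) = -946 - (½ + √3 - (2 - 1*⅙)/4) = -946 - (½ + √3 - (2 - ⅙)/4) = -946 - (½ + √3 - ¼*11/6) = -946 - (½ + √3 - 11/24) = -946 - (1/24 + √3) = -946 + (-1/24 - √3) = -22705/24 - √3 ≈ -947.77)
p² = (-22705/24 - √3)²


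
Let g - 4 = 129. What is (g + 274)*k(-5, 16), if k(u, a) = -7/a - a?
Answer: -107041/16 ≈ -6690.1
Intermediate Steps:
g = 133 (g = 4 + 129 = 133)
k(u, a) = -a - 7/a
(g + 274)*k(-5, 16) = (133 + 274)*(-1*16 - 7/16) = 407*(-16 - 7*1/16) = 407*(-16 - 7/16) = 407*(-263/16) = -107041/16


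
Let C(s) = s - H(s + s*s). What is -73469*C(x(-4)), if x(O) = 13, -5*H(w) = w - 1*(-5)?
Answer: -18514188/5 ≈ -3.7028e+6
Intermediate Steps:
H(w) = -1 - w/5 (H(w) = -(w - 1*(-5))/5 = -(w + 5)/5 = -(5 + w)/5 = -1 - w/5)
C(s) = 1 + s**2/5 + 6*s/5 (C(s) = s - (-1 - (s + s*s)/5) = s - (-1 - (s + s**2)/5) = s - (-1 + (-s/5 - s**2/5)) = s - (-1 - s/5 - s**2/5) = s + (1 + s/5 + s**2/5) = 1 + s**2/5 + 6*s/5)
-73469*C(x(-4)) = -73469/(1/(1 + (1/5)*13**2 + (6/5)*13)) = -73469/(1/(1 + (1/5)*169 + 78/5)) = -73469/(1/(1 + 169/5 + 78/5)) = -73469/(1/(252/5)) = -73469/5/252 = -73469*252/5 = -18514188/5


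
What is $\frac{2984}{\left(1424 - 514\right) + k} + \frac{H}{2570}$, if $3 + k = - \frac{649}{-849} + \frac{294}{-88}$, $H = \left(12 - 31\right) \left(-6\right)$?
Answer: $\frac{29033024481}{8682910765} \approx 3.3437$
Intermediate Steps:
$H = 114$ ($H = \left(-19\right) \left(-6\right) = 114$)
$k = - \frac{208315}{37356}$ ($k = -3 + \left(- \frac{649}{-849} + \frac{294}{-88}\right) = -3 + \left(\left(-649\right) \left(- \frac{1}{849}\right) + 294 \left(- \frac{1}{88}\right)\right) = -3 + \left(\frac{649}{849} - \frac{147}{44}\right) = -3 - \frac{96247}{37356} = - \frac{208315}{37356} \approx -5.5765$)
$\frac{2984}{\left(1424 - 514\right) + k} + \frac{H}{2570} = \frac{2984}{\left(1424 - 514\right) - \frac{208315}{37356}} + \frac{114}{2570} = \frac{2984}{910 - \frac{208315}{37356}} + 114 \cdot \frac{1}{2570} = \frac{2984}{\frac{33785645}{37356}} + \frac{57}{1285} = 2984 \cdot \frac{37356}{33785645} + \frac{57}{1285} = \frac{111470304}{33785645} + \frac{57}{1285} = \frac{29033024481}{8682910765}$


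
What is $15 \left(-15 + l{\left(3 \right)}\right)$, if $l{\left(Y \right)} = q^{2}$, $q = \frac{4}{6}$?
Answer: $- \frac{655}{3} \approx -218.33$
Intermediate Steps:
$q = \frac{2}{3}$ ($q = 4 \cdot \frac{1}{6} = \frac{2}{3} \approx 0.66667$)
$l{\left(Y \right)} = \frac{4}{9}$ ($l{\left(Y \right)} = \left(\frac{2}{3}\right)^{2} = \frac{4}{9}$)
$15 \left(-15 + l{\left(3 \right)}\right) = 15 \left(-15 + \frac{4}{9}\right) = 15 \left(- \frac{131}{9}\right) = - \frac{655}{3}$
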